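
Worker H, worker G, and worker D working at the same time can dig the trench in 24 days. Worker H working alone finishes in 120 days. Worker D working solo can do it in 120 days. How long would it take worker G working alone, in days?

40 days

Combined rate is 1/24 per day.
Known contribution: 1/120 + 1/120 = (1 + 1)/120 = 2/120 = 1/60 per day.
So worker G's rate is 1/24 − 1/60 = 1/40, meaning 40 days alone.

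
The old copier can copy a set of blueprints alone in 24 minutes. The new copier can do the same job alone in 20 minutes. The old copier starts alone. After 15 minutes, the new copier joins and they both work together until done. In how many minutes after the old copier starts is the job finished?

210/11 minutes

In the first 15 minutes the old copier alone does 15/24 = 5/8 of the job, leaving 3/8.
Once everyone is working, combined rate: 1/24 + 1/20 = (5 + 6)/120 = 11/120 per minute.
Remaining 3/8 at 11/120 per minute takes 45/11 minutes.
Total from the start = 15 + 45/11 = 210/11 minutes.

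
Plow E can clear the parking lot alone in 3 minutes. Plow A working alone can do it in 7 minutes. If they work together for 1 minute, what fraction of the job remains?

Combined rate: 1/3 + 1/7 = (7 + 3)/21 = 10/21 per minute.
In 1 minute they complete 1·10/21 = 10/21 of the job.
So 11/21 remains.

11/21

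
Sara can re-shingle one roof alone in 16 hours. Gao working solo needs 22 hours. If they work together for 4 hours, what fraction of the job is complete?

19/44

Combined rate: 1/16 + 1/22 = (11 + 8)/176 = 19/176 per hour.
In 4 hours they complete 4·19/176 = 19/44 of the job.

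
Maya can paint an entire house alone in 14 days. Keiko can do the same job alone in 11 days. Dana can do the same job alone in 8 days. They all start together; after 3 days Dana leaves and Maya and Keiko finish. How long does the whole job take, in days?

77/20 days

In the first 3 days the combined rate is 177/616, so 531/616 of the job is done, leaving 85/616.
After Dana leaves the rate is 25/154 per day; the remaining 85/616 takes 17/20 days.
Total = 3 + 17/20 = 77/20 days.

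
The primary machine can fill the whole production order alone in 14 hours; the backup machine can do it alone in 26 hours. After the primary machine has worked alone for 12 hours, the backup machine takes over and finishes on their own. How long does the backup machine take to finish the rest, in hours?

In 12 hours the primary machine does 12/14 = 6/7 of the job, leaving 1/7.
The backup machine works at 1/26 per hour, so finishing takes 1/7 ÷ 1/26 = 26/7 hours.

26/7 hours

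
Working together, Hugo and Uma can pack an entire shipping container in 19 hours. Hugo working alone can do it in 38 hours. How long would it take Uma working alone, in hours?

38 hours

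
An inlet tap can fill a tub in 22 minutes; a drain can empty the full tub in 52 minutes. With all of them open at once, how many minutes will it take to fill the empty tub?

Net rate = 1/22 − 1/52 = (26 − 11)/572 = 15/572 per minute.
Filling time = 1 ÷ (15/572) = 572/15 minutes.

572/15 minutes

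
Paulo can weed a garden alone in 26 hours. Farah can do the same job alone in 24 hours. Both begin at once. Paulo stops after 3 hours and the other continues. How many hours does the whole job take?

In the first 3 hours the combined rate is 25/312, so 25/104 of the job is done, leaving 79/104.
After Paulo leaves the rate is 1/24 per hour; the remaining 79/104 takes 237/13 hours.
Total = 3 + 237/13 = 276/13 hours.

276/13 hours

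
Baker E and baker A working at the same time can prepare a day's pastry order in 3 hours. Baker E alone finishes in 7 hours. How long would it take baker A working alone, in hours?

21/4 hours

Combined rate is 1/3 per hour.
Known contribution: 1/7 per hour.
So baker A's rate is 1/3 − 1/7 = 4/21, meaning 21/4 hours alone.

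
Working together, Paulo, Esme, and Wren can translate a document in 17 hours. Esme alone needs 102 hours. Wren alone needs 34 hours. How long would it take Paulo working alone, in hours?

Combined rate is 1/17 per hour.
Known contribution: 1/102 + 1/34 = (1 + 3)/102 = 4/102 = 2/51 per hour.
So Paulo's rate is 1/17 − 2/51 = 1/51, meaning 51 hours alone.

51 hours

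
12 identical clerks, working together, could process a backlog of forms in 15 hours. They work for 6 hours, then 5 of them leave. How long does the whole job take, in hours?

150/7 hours

One clerk does 1/180 of the job per hour.
After 6 hours with 12 clerks, 2/5 is done (3/5 left).
With 7 clerks the rate is 7/180, so the rest takes 3/5 ÷ 7/180 = 108/7 hours.
Total = 6 + 108/7 = 150/7 hours.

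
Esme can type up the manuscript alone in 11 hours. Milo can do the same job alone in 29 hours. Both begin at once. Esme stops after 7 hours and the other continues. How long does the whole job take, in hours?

In the first 7 hours the combined rate is 40/319, so 280/319 of the job is done, leaving 39/319.
After Esme leaves the rate is 1/29 per hour; the remaining 39/319 takes 39/11 hours.
Total = 7 + 39/11 = 116/11 hours.

116/11 hours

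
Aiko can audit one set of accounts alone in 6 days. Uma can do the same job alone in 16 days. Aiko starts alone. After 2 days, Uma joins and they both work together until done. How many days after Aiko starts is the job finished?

54/11 days

In the first 2 days Aiko alone does 2/6 = 1/3 of the job, leaving 2/3.
Once everyone is working, combined rate: 1/6 + 1/16 = (8 + 3)/48 = 11/48 per day.
Remaining 2/3 at 11/48 per day takes 32/11 days.
Total from the start = 2 + 32/11 = 54/11 days.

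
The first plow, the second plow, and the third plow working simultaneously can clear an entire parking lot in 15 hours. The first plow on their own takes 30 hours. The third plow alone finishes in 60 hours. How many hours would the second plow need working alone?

60 hours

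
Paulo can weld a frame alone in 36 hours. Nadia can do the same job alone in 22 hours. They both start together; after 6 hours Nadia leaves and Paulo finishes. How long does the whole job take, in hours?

288/11 hours

In the first 6 hours the combined rate is 29/396, so 29/66 of the job is done, leaving 37/66.
After Nadia leaves the rate is 1/36 per hour; the remaining 37/66 takes 222/11 hours.
Total = 6 + 222/11 = 288/11 hours.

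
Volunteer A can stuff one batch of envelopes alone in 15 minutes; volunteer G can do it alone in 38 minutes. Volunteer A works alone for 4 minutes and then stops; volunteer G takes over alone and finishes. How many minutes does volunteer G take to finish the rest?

418/15 minutes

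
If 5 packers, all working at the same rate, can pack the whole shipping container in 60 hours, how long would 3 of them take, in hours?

100 hours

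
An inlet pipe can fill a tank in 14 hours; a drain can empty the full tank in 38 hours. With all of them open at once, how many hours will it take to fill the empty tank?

Net rate = 1/14 − 1/38 = (19 − 7)/266 = 12/266 = 6/133 per hour.
Filling time = 1 ÷ (6/133) = 133/6 hours.

133/6 hours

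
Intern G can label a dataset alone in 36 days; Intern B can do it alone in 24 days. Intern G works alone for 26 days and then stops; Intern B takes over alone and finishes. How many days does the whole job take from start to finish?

98/3 days

In 26 days Intern G does 26/36 = 13/18 of the job, leaving 5/18.
Intern B works at 1/24 per day, so finishing takes 5/18 ÷ 1/24 = 20/3 days.
Total time = 26 + 20/3 = 98/3 days.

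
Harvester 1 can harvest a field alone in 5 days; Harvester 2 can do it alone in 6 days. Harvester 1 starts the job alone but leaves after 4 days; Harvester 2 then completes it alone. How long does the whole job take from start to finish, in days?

In 4 days Harvester 1 does 4/5 of the job, leaving 1/5.
Harvester 2 works at 1/6 per day, so finishing takes 1/5 ÷ 1/6 = 6/5 days.
Total time = 4 + 6/5 = 26/5 days.

26/5 days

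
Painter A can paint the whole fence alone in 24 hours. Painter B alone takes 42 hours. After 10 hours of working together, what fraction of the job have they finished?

55/84

Combined rate: 1/24 + 1/42 = (7 + 4)/168 = 11/168 per hour.
In 10 hours they complete 10·11/168 = 55/84 of the job.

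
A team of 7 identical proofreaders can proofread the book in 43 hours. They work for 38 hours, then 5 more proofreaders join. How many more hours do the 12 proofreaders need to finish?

35/12 hours

One proofreader does 1/301 of the job per hour.
After 38 hours with 7 proofreaders, 38/43 is done (5/43 left).
With 12 proofreaders the rate is 12/301, so the rest takes 5/43 ÷ 12/301 = 35/12 hours.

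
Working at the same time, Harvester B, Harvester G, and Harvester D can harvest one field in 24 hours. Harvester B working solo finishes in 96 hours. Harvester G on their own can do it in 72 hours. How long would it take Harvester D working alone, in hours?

288/5 hours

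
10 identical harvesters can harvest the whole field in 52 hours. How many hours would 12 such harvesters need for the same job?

Total work is 10·52 = 520 harvester-hours.
With 12 harvesters: 520/12 = 130/3 hours.

130/3 hours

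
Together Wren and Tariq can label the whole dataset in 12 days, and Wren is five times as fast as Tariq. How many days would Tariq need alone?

Let Tariq's rate be r; then Wren's rate is 5r, so together (5 + 1)r = 6r = 1/12.
Thus r = 1/72 per day.
Tariq alone: 72 days; Wren alone: 72/5 days.

72 days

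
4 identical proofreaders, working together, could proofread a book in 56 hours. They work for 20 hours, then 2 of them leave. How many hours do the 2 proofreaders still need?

One proofreader does 1/224 of the job per hour.
After 20 hours with 4 proofreaders, 5/14 is done (9/14 left).
With 2 proofreaders the rate is 2/224 = 1/112, so the rest takes 9/14 ÷ 1/112 = 72 hours.

72 hours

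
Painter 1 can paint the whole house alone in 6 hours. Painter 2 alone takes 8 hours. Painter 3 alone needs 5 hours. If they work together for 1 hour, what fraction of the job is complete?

59/120

Combined rate: 1/6 + 1/8 + 1/5 = (20 + 15 + 24)/120 = 59/120 per hour.
In 1 hour they complete 1·59/120 = 59/120 of the job.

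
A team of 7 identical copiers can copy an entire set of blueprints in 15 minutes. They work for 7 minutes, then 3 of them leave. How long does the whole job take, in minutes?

21 minutes

One copier does 1/105 of the job per minute.
After 7 minutes with 7 copiers, 7/15 is done (8/15 left).
With 4 copiers the rate is 4/105, so the rest takes 8/15 ÷ 4/105 = 14 minutes.
Total = 7 + 14 = 21 minutes.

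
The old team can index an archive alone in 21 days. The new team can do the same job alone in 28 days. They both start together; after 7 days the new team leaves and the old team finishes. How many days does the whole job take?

63/4 days

In the first 7 days the combined rate is 1/12, so 7/12 of the job is done, leaving 5/12.
After the new team leaves the rate is 1/21 per day; the remaining 5/12 takes 35/4 days.
Total = 7 + 35/4 = 63/4 days.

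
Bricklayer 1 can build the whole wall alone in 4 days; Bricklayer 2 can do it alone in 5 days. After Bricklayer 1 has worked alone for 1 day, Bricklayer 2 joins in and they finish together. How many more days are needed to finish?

5/3 days

In 1 day Bricklayer 1 does 1/4 of the job, leaving 3/4.
Bricklayer 1 and Bricklayer 2 together work at 9/20 per day, so finishing takes 3/4 ÷ 9/20 = 5/3 days.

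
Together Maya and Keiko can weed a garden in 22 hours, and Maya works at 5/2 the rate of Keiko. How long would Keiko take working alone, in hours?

77 hours

Let Keiko's rate be r; then Maya's rate is (5/2)r, so together (5/2 + 1)r = (7/2)r = 1/22.
Thus r = 1/77 per hour.
Keiko alone: 77 hours; Maya alone: 154/5 hours.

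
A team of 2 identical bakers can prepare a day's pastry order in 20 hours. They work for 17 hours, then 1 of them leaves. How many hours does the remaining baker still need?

6 hours

One baker does 1/40 of the job per hour.
After 17 hours with 2 bakers, 17/20 is done (3/20 left).
With 1 baker the rate is 1/40, so the rest takes 3/20 ÷ 1/40 = 6 hours.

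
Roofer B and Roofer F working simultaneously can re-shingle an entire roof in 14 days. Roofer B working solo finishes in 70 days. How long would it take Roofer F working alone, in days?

Combined rate is 1/14 per day.
Known contribution: 1/70 per day.
So Roofer F's rate is 1/14 − 1/70 = 2/35, meaning 35/2 days alone.

35/2 days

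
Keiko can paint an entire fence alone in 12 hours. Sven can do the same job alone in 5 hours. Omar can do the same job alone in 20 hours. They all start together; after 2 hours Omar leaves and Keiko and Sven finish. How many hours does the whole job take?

In the first 2 hours the combined rate is 1/3, so 2/3 of the job is done, leaving 1/3.
After Omar leaves the rate is 17/60 per hour; the remaining 1/3 takes 20/17 hours.
Total = 2 + 20/17 = 54/17 hours.

54/17 hours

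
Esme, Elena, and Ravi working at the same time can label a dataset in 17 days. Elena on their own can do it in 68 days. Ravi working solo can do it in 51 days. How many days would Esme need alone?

204/5 days

Combined rate is 1/17 per day.
Known contribution: 1/68 + 1/51 = (3 + 4)/204 = 7/204 per day.
So Esme's rate is 1/17 − 7/204 = 5/204, meaning 204/5 days alone.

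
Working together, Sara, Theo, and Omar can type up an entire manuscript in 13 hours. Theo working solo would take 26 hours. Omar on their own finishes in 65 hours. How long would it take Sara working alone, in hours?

130/3 hours

Combined rate is 1/13 per hour.
Known contribution: 1/26 + 1/65 = (5 + 2)/130 = 7/130 per hour.
So Sara's rate is 1/13 − 7/130 = 3/130, meaning 130/3 hours alone.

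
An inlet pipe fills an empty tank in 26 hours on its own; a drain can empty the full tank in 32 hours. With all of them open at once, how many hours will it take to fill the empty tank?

Net rate = 1/26 − 1/32 = (16 − 13)/416 = 3/416 per hour.
Filling time = 1 ÷ (3/416) = 416/3 hours.

416/3 hours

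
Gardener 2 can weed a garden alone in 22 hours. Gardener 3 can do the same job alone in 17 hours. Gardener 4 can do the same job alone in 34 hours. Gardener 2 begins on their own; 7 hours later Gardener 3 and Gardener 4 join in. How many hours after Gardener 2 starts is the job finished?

121/10 hours

In the first 7 hours Gardener 2 alone does 7/22 of the job, leaving 15/22.
Once everyone is working, combined rate: 1/22 + 1/17 + 1/34 = (17 + 22 + 11)/374 = 50/374 = 25/187 per hour.
Remaining 15/22 at 25/187 per hour takes 51/10 hours.
Total from the start = 7 + 51/10 = 121/10 hours.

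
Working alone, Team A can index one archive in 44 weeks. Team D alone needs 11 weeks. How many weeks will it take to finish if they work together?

With two workers the combined time is the product over the sum: 44·11/(44+11) = 484/55 = 44/5 weeks.

44/5 weeks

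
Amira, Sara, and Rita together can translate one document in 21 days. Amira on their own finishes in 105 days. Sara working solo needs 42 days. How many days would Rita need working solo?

70 days

Combined rate is 1/21 per day.
Known contribution: 1/105 + 1/42 = (2 + 5)/210 = 7/210 = 1/30 per day.
So Rita's rate is 1/21 − 1/30 = 1/70, meaning 70 days alone.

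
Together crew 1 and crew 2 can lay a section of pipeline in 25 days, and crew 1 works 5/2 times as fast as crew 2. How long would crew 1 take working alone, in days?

35 days

Let crew 2's rate be r; then crew 1's rate is (5/2)r, so together (5/2 + 1)r = (7/2)r = 1/25.
Thus r = 2/175 per day.
Crew 2 alone: 175/2 days; crew 1 alone: 35 days.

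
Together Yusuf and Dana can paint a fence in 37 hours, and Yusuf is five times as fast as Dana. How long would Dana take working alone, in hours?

222 hours

Let Dana's rate be r; then Yusuf's rate is 5r, so together (5 + 1)r = 6r = 1/37.
Thus r = 1/222 per hour.
Dana alone: 222 hours; Yusuf alone: 222/5 hours.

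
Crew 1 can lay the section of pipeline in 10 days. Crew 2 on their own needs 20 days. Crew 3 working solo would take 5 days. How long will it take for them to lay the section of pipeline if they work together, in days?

Combined rate: 1/10 + 1/20 + 1/5 = (2 + 1 + 4)/20 = 7/20 per day.
Time = 1 ÷ (7/20) = 20/7 days.

20/7 days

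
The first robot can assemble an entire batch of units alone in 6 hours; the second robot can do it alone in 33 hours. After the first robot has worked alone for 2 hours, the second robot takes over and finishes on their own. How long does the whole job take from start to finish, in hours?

24 hours

In 2 hours the first robot does 2/6 = 1/3 of the job, leaving 2/3.
The second robot works at 1/33 per hour, so finishing takes 2/3 ÷ 1/33 = 22 hours.
Total time = 2 + 22 = 24 hours.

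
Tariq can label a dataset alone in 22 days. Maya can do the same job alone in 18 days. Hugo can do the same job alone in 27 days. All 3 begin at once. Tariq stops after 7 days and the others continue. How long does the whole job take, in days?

In the first 7 days the combined rate is 41/297, so 287/297 of the job is done, leaving 10/297.
After Tariq leaves the rate is 5/54 per day; the remaining 10/297 takes 4/11 days.
Total = 7 + 4/11 = 81/11 days.

81/11 days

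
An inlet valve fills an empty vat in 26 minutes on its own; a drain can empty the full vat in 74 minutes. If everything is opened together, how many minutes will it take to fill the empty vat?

481/12 minutes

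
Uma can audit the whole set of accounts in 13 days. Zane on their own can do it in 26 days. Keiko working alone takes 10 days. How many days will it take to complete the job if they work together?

Combined rate: 1/13 + 1/26 + 1/10 = (10 + 5 + 13)/130 = 28/130 = 14/65 per day.
Time = 1 ÷ (14/65) = 65/14 days.

65/14 days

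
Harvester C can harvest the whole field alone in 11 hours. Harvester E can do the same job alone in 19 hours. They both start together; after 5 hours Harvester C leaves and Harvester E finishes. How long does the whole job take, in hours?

114/11 hours

In the first 5 hours the combined rate is 30/209, so 150/209 of the job is done, leaving 59/209.
After Harvester C leaves the rate is 1/19 per hour; the remaining 59/209 takes 59/11 hours.
Total = 5 + 59/11 = 114/11 hours.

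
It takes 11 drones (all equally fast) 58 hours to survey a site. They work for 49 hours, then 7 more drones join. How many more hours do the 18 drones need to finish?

11/2 hours

One drone does 1/638 of the job per hour.
After 49 hours with 11 drones, 49/58 is done (9/58 left).
With 18 drones the rate is 18/638 = 9/319, so the rest takes 9/58 ÷ 9/319 = 11/2 hours.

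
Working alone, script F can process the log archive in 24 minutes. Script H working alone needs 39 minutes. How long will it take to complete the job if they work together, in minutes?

Combined rate: 1/24 + 1/39 = (13 + 8)/312 = 21/312 = 7/104 per minute.
Time = 1 ÷ (7/104) = 104/7 minutes.

104/7 minutes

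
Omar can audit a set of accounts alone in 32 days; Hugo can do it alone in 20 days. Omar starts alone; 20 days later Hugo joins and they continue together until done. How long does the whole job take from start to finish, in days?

In 20 days Omar does 20/32 = 5/8 of the job, leaving 3/8.
Omar and Hugo together work at 13/160 per day, so finishing takes 3/8 ÷ 13/160 = 60/13 days.
Total time = 20 + 60/13 = 320/13 days.

320/13 days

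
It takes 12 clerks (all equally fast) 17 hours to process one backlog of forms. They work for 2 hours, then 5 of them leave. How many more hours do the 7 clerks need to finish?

One clerk does 1/204 of the job per hour.
After 2 hours with 12 clerks, 2/17 is done (15/17 left).
With 7 clerks the rate is 7/204, so the rest takes 15/17 ÷ 7/204 = 180/7 hours.

180/7 hours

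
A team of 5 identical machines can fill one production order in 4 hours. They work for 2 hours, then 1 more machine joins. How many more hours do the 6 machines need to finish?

5/3 hours

One machine does 1/20 of the job per hour.
After 2 hours with 5 machines, 1/2 is done (1/2 left).
With 6 machines the rate is 6/20 = 3/10, so the rest takes 1/2 ÷ 3/10 = 5/3 hours.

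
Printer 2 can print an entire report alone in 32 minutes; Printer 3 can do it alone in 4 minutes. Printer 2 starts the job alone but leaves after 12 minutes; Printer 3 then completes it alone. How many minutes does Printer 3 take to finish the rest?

5/2 minutes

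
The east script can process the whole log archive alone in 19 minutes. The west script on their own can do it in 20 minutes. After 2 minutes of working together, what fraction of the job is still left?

Combined rate: 1/19 + 1/20 = (20 + 19)/380 = 39/380 per minute.
In 2 minutes they complete 2·39/380 = 39/190 of the job.
So 151/190 remains.

151/190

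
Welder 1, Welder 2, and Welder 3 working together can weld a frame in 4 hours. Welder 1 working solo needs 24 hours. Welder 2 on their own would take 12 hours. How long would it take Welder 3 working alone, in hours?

8 hours

Combined rate is 1/4 per hour.
Known contribution: 1/24 + 1/12 = (1 + 2)/24 = 3/24 = 1/8 per hour.
So Welder 3's rate is 1/4 − 1/8 = 1/8, meaning 8 hours alone.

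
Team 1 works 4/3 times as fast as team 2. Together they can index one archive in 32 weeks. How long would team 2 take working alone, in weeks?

224/3 weeks

Let team 2's rate be r; then team 1's rate is (4/3)r, so together (4/3 + 1)r = (7/3)r = 1/32.
Thus r = 3/224 per week.
Team 2 alone: 224/3 weeks; team 1 alone: 56 weeks.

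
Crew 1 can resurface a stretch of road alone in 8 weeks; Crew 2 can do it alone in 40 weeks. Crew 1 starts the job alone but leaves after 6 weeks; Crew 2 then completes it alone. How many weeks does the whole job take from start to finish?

In 6 weeks Crew 1 does 6/8 = 3/4 of the job, leaving 1/4.
Crew 2 works at 1/40 per week, so finishing takes 1/4 ÷ 1/40 = 10 weeks.
Total time = 6 + 10 = 16 weeks.

16 weeks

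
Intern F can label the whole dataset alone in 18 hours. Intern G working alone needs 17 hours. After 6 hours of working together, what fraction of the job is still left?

16/51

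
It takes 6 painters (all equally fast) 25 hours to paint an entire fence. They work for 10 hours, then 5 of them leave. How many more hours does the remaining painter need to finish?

90 hours

One painter does 1/150 of the job per hour.
After 10 hours with 6 painters, 2/5 is done (3/5 left).
With 1 painter the rate is 1/150, so the rest takes 3/5 ÷ 1/150 = 90 hours.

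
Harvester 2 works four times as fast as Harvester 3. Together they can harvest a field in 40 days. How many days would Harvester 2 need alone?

50 days

Let Harvester 3's rate be r; then Harvester 2's rate is 4r, so together (4 + 1)r = 5r = 1/40.
Thus r = 1/200 per day.
Harvester 3 alone: 200 days; Harvester 2 alone: 50 days.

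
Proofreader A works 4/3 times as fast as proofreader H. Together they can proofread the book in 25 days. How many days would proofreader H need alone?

Let proofreader H's rate be r; then proofreader A's rate is (4/3)r, so together (4/3 + 1)r = (7/3)r = 1/25.
Thus r = 3/175 per day.
Proofreader H alone: 175/3 days; proofreader A alone: 175/4 days.

175/3 days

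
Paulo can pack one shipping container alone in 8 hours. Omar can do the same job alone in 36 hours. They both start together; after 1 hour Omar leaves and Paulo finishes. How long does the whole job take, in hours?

In the first 1 hour the combined rate is 11/72, so 11/72 of the job is done, leaving 61/72.
After Omar leaves the rate is 1/8 per hour; the remaining 61/72 takes 61/9 hours.
Total = 1 + 61/9 = 70/9 hours.

70/9 hours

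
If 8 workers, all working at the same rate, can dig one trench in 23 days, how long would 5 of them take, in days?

184/5 days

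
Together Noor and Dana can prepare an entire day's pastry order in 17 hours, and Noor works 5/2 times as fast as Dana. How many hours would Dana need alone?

Let Dana's rate be r; then Noor's rate is (5/2)r, so together (5/2 + 1)r = (7/2)r = 1/17.
Thus r = 2/119 per hour.
Dana alone: 119/2 hours; Noor alone: 119/5 hours.

119/2 hours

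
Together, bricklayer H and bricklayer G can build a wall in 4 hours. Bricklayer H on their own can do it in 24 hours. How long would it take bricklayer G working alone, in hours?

24/5 hours

Combined rate is 1/4 per hour.
Known contribution: 1/24 per hour.
So bricklayer G's rate is 1/4 − 1/24 = 5/24, meaning 24/5 hours alone.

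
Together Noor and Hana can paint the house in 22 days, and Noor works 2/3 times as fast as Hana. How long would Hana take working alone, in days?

110/3 days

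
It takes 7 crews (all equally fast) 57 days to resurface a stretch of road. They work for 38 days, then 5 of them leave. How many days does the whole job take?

One crew does 1/399 of the job per day.
After 38 days with 7 crews, 2/3 is done (1/3 left).
With 2 crews the rate is 2/399, so the rest takes 1/3 ÷ 2/399 = 133/2 days.
Total = 38 + 133/2 = 209/2 days.

209/2 days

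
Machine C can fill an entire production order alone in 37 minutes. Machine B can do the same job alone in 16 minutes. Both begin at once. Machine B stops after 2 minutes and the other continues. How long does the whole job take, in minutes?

259/8 minutes

In the first 2 minutes the combined rate is 53/592, so 53/296 of the job is done, leaving 243/296.
After machine B leaves the rate is 1/37 per minute; the remaining 243/296 takes 243/8 minutes.
Total = 2 + 243/8 = 259/8 minutes.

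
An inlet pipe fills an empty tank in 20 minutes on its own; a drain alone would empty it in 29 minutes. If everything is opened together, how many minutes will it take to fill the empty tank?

580/9 minutes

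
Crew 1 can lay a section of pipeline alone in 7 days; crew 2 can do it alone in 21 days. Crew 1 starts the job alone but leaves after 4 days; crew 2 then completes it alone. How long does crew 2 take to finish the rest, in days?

In 4 days crew 1 does 4/7 of the job, leaving 3/7.
Crew 2 works at 1/21 per day, so finishing takes 3/7 ÷ 1/21 = 9 days.

9 days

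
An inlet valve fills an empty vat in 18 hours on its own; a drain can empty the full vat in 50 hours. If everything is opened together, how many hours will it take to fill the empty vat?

225/8 hours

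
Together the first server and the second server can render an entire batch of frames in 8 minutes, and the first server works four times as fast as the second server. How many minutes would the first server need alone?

10 minutes

Let the second server's rate be r; then the first server's rate is 4r, so together (4 + 1)r = 5r = 1/8.
Thus r = 1/40 per minute.
The second server alone: 40 minutes; the first server alone: 10 minutes.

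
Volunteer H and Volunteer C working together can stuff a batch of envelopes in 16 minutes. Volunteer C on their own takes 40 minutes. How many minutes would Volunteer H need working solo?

80/3 minutes

Combined rate is 1/16 per minute.
Known contribution: 1/40 per minute.
So Volunteer H's rate is 1/16 − 1/40 = 3/80, meaning 80/3 minutes alone.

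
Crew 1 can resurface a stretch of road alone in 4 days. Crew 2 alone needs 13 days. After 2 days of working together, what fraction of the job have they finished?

17/26

Combined rate: 1/4 + 1/13 = (13 + 4)/52 = 17/52 per day.
In 2 days they complete 2·17/52 = 17/26 of the job.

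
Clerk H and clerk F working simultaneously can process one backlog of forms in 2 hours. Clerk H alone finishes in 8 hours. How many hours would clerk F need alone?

Combined rate is 1/2 per hour.
Known contribution: 1/8 per hour.
So clerk F's rate is 1/2 − 1/8 = 3/8, meaning 8/3 hours alone.

8/3 hours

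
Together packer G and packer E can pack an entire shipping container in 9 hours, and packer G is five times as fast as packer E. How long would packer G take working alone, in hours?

Let packer E's rate be r; then packer G's rate is 5r, so together (5 + 1)r = 6r = 1/9.
Thus r = 1/54 per hour.
Packer E alone: 54 hours; packer G alone: 54/5 hours.

54/5 hours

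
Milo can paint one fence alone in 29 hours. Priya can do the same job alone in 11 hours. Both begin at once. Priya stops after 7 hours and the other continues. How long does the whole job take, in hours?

In the first 7 hours the combined rate is 40/319, so 280/319 of the job is done, leaving 39/319.
After Priya leaves the rate is 1/29 per hour; the remaining 39/319 takes 39/11 hours.
Total = 7 + 39/11 = 116/11 hours.

116/11 hours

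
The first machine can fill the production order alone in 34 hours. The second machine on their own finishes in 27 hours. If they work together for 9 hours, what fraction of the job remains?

41/102

Combined rate: 1/34 + 1/27 = (27 + 34)/918 = 61/918 per hour.
In 9 hours they complete 9·61/918 = 61/102 of the job.
So 41/102 remains.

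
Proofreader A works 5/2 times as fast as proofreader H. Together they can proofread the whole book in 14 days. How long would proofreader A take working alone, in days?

Let proofreader H's rate be r; then proofreader A's rate is (5/2)r, so together (5/2 + 1)r = (7/2)r = 1/14.
Thus r = 1/49 per day.
Proofreader H alone: 49 days; proofreader A alone: 98/5 days.

98/5 days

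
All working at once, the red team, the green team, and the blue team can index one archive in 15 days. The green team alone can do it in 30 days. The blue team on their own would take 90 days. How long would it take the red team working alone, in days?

45 days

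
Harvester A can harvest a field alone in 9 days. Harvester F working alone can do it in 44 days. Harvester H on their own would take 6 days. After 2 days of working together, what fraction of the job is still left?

79/198

Combined rate: 1/9 + 1/44 + 1/6 = (44 + 9 + 66)/396 = 119/396 per day.
In 2 days they complete 2·119/396 = 119/198 of the job.
So 79/198 remains.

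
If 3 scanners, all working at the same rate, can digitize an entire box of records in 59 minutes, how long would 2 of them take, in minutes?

177/2 minutes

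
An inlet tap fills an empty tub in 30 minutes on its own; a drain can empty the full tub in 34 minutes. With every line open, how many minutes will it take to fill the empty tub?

255 minutes

Net rate = 1/30 − 1/34 = (17 − 15)/510 = 2/510 = 1/255 per minute.
Filling time = 1 ÷ (1/255) = 255 minutes.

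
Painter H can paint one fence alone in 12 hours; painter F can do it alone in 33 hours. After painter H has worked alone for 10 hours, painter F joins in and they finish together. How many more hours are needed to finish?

In 10 hours painter H does 10/12 = 5/6 of the job, leaving 1/6.
Painter H and painter F together work at 5/44 per hour, so finishing takes 1/6 ÷ 5/44 = 22/15 hours.

22/15 hours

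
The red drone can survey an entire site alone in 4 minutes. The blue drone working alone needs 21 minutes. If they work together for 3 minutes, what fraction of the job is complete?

Combined rate: 1/4 + 1/21 = (21 + 4)/84 = 25/84 per minute.
In 3 minutes they complete 3·25/84 = 25/28 of the job.

25/28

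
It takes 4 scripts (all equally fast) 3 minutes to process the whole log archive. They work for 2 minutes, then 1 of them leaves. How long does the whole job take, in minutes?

One script does 1/12 of the job per minute.
After 2 minutes with 4 scripts, 2/3 is done (1/3 left).
With 3 scripts the rate is 3/12 = 1/4, so the rest takes 1/3 ÷ 1/4 = 4/3 minutes.
Total = 2 + 4/3 = 10/3 minutes.

10/3 minutes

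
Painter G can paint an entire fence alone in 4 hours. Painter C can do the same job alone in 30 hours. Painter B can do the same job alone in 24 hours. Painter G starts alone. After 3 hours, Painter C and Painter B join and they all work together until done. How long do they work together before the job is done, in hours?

In the first 3 hours Painter G alone does 3/4 of the job, leaving 1/4.
Once everyone is working, combined rate: 1/4 + 1/30 + 1/24 = (30 + 4 + 5)/120 = 39/120 = 13/40 per hour.
Remaining 1/4 at 13/40 per hour takes 10/13 hours.

10/13 hours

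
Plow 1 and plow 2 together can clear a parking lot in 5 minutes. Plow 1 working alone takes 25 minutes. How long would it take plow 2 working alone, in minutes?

25/4 minutes

Combined rate is 1/5 per minute.
Known contribution: 1/25 per minute.
So plow 2's rate is 1/5 − 1/25 = 4/25, meaning 25/4 minutes alone.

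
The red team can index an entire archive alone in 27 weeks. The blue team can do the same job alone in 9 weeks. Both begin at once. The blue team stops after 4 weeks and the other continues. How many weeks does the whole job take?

15 weeks

In the first 4 weeks the combined rate is 4/27, so 16/27 of the job is done, leaving 11/27.
After the blue team leaves the rate is 1/27 per week; the remaining 11/27 takes 11 weeks.
Total = 4 + 11 = 15 weeks.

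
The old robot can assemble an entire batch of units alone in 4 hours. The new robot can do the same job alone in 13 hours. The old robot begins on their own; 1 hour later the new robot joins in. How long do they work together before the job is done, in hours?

39/17 hours

In the first 1 hour the old robot alone does 1/4 of the job, leaving 3/4.
Once everyone is working, combined rate: 1/4 + 1/13 = (13 + 4)/52 = 17/52 per hour.
Remaining 3/4 at 17/52 per hour takes 39/17 hours.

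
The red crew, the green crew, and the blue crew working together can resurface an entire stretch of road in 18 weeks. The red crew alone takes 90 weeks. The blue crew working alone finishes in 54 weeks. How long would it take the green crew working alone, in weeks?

Combined rate is 1/18 per week.
Known contribution: 1/90 + 1/54 = (3 + 5)/270 = 8/270 = 4/135 per week.
So the green crew's rate is 1/18 − 4/135 = 7/270, meaning 270/7 weeks alone.

270/7 weeks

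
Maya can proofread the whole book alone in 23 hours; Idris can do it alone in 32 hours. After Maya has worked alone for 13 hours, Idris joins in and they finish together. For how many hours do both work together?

64/11 hours

In 13 hours Maya does 13/23 of the job, leaving 10/23.
Maya and Idris together work at 55/736 per hour, so finishing takes 10/23 ÷ 55/736 = 64/11 hours.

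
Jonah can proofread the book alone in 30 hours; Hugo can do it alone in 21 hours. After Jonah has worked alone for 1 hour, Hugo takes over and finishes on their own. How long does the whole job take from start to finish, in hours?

In 1 hour Jonah does 1/30 of the job, leaving 29/30.
Hugo works at 1/21 per hour, so finishing takes 29/30 ÷ 1/21 = 203/10 hours.
Total time = 1 + 203/10 = 213/10 hours.

213/10 hours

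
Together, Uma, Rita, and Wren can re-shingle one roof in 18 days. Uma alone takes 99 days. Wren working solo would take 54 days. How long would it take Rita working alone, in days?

Combined rate is 1/18 per day.
Known contribution: 1/99 + 1/54 = (6 + 11)/594 = 17/594 per day.
So Rita's rate is 1/18 − 17/594 = 8/297, meaning 297/8 days alone.

297/8 days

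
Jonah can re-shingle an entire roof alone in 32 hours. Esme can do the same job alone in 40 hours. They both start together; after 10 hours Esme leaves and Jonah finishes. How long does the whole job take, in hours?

24 hours

In the first 10 hours the combined rate is 9/160, so 9/16 of the job is done, leaving 7/16.
After Esme leaves the rate is 1/32 per hour; the remaining 7/16 takes 14 hours.
Total = 10 + 14 = 24 hours.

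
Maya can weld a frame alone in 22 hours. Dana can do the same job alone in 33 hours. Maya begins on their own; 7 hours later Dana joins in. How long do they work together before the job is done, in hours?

In the first 7 hours Maya alone does 7/22 of the job, leaving 15/22.
Once everyone is working, combined rate: 1/22 + 1/33 = (3 + 2)/66 = 5/66 per hour.
Remaining 15/22 at 5/66 per hour takes 9 hours.

9 hours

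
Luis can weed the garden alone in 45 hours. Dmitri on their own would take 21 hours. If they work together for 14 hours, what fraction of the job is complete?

44/45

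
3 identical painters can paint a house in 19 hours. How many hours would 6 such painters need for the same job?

19/2 hours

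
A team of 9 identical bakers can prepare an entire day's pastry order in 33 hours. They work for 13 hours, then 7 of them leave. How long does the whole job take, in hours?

103 hours

One baker does 1/297 of the job per hour.
After 13 hours with 9 bakers, 13/33 is done (20/33 left).
With 2 bakers the rate is 2/297, so the rest takes 20/33 ÷ 2/297 = 90 hours.
Total = 13 + 90 = 103 hours.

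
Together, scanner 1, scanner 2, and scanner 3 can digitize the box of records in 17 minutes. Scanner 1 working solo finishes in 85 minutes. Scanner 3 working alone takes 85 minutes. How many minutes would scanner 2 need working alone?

Combined rate is 1/17 per minute.
Known contribution: 1/85 + 1/85 = (1 + 1)/85 = 2/85 per minute.
So scanner 2's rate is 1/17 − 2/85 = 3/85, meaning 85/3 minutes alone.

85/3 minutes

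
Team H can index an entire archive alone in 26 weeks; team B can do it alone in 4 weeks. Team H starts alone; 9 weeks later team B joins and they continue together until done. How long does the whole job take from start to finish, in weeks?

169/15 weeks

In 9 weeks team H does 9/26 of the job, leaving 17/26.
Team H and team B together work at 15/52 per week, so finishing takes 17/26 ÷ 15/52 = 34/15 weeks.
Total time = 9 + 34/15 = 169/15 weeks.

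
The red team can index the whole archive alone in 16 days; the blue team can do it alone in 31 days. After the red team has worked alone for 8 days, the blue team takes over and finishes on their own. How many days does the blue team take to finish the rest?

In 8 days the red team does 8/16 = 1/2 of the job, leaving 1/2.
The blue team works at 1/31 per day, so finishing takes 1/2 ÷ 1/31 = 31/2 days.

31/2 days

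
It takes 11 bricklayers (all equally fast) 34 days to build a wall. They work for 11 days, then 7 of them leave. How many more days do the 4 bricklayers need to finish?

253/4 days

One bricklayer does 1/374 of the job per day.
After 11 days with 11 bricklayers, 11/34 is done (23/34 left).
With 4 bricklayers the rate is 4/374 = 2/187, so the rest takes 23/34 ÷ 2/187 = 253/4 days.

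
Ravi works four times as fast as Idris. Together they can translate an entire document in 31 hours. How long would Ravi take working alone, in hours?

Let Idris's rate be r; then Ravi's rate is 4r, so together (4 + 1)r = 5r = 1/31.
Thus r = 1/155 per hour.
Idris alone: 155 hours; Ravi alone: 155/4 hours.

155/4 hours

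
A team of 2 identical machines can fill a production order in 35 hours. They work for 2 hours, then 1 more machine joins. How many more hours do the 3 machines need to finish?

One machine does 1/70 of the job per hour.
After 2 hours with 2 machines, 2/35 is done (33/35 left).
With 3 machines the rate is 3/70, so the rest takes 33/35 ÷ 3/70 = 22 hours.

22 hours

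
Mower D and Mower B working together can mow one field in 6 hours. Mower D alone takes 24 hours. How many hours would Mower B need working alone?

Combined rate is 1/6 per hour.
Known contribution: 1/24 per hour.
So Mower B's rate is 1/6 − 1/24 = 1/8, meaning 8 hours alone.

8 hours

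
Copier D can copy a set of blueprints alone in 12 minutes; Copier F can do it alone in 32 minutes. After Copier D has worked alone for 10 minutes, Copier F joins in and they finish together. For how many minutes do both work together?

16/11 minutes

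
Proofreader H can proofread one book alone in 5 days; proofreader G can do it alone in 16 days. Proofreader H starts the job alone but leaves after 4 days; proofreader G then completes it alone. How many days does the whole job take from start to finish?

In 4 days proofreader H does 4/5 of the job, leaving 1/5.
Proofreader G works at 1/16 per day, so finishing takes 1/5 ÷ 1/16 = 16/5 days.
Total time = 4 + 16/5 = 36/5 days.

36/5 days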